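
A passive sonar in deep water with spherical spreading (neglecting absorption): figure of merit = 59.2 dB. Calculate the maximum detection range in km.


At max range FOM = TL, so 20*log10(R) = 59.2
R = 10^(59.2/20) = 912.01 m = 0.91 km

0.91 km


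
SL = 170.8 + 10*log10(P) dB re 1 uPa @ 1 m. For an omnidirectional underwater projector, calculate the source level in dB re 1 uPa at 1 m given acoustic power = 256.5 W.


SL = 170.8 + 10*log10(256.5) = 170.8 + 24.09 = 194.89

194.89 dB


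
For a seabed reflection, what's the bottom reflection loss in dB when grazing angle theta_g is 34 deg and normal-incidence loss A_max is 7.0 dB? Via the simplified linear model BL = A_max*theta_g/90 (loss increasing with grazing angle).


2.64 dB


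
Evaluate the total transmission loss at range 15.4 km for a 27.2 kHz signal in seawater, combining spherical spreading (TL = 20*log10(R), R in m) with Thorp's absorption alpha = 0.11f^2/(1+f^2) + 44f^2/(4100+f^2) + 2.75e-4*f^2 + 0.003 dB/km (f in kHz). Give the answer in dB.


192.2 dB


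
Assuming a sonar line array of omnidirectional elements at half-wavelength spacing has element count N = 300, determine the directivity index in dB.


DI = 10*log10(300) = 24.77

24.77 dB


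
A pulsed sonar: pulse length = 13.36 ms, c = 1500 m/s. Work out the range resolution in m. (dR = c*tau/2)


dR = c*tau/2 = 1500 * 13.36e-3 / 2 = 10.02

10.02 m


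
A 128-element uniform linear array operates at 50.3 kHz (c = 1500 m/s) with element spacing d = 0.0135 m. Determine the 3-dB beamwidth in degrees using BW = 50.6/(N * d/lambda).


0.87 deg


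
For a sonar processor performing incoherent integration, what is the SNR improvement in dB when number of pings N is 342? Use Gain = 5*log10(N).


12.67 dB


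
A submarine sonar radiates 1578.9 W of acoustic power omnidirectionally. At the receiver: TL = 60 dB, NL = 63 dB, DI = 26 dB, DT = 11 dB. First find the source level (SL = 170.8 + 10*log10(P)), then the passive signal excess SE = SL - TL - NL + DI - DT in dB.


Step 1: SL = 170.8 + 10*log10(1578.9) = 202.78 dB
Step 2: SE = SL - TL - NL + DI - DT = 202.78 - 60 - 63 + 26 - 11 = 94.78

94.78 dB


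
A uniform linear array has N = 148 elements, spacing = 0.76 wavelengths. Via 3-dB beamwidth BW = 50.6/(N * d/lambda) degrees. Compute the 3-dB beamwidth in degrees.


BW = 50.6 / (148 * 0.76) = 50.6 / 112.48 = 0.45

0.45 deg


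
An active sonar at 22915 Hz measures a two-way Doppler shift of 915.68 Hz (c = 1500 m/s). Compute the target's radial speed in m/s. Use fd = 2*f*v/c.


29.97 m/s


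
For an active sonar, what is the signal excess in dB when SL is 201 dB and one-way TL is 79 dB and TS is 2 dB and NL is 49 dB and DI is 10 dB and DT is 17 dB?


SE = SL - 2*TL + TS - NL + DI - DT = 201 - 2*79 + (2) - 49 + 10 - 17 = -11

-11 dB


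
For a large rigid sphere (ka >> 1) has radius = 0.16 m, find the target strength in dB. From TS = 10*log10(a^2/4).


-21.94 dB


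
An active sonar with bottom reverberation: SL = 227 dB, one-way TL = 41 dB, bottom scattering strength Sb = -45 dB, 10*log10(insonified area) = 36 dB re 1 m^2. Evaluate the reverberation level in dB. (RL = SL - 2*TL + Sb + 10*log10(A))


136 dB


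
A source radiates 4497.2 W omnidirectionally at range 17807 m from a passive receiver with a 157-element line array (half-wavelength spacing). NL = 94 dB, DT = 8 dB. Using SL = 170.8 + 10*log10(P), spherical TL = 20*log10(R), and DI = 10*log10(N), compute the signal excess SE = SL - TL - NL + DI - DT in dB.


Step 1: SL = 170.8 + 10*log10(4497.2) = 207.33 dB
Step 2: TL = 20*log10(17807) = 85.01 dB
Step 3: DI = 10*log10(157) = 21.96 dB
Step 4: SE = SL - TL - NL + DI - DT = 207.33 - 85.01 - 94 + 21.96 - 8 = 42.28

42.28 dB


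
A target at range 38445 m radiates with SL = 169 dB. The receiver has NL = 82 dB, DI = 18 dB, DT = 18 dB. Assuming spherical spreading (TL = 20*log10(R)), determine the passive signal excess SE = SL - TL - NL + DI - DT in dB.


-4.7 dB


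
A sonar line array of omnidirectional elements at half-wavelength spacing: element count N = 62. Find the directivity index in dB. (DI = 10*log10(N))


DI = 10*log10(62) = 17.92

17.92 dB


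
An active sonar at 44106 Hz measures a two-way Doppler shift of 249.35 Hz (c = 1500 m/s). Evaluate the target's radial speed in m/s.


From fd = 2*f*v/c, v = c*fd/(2*f) = 1500 * 249.35 / (2*44106) = 4.24

4.24 m/s


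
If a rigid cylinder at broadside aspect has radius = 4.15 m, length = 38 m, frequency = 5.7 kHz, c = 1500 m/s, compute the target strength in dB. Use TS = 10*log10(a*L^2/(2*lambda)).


lambda = 1500/5700 = 0.26316 m
TS = 10*log10(4.15*38^2/(2*0.26316)) = 40.56

40.56 dB


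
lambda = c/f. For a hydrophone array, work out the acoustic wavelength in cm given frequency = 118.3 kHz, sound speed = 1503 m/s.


1.27 cm


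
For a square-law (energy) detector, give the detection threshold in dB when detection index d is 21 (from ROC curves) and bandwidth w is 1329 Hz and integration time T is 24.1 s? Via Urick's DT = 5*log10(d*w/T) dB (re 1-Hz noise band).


15.32 dB


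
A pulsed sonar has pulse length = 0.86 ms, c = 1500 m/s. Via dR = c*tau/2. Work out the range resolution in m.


0.645 m


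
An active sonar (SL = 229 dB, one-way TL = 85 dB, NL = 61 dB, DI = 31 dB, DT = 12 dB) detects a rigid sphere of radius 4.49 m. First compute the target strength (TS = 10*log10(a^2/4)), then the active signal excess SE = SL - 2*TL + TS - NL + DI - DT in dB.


Step 1: TS = 10*log10(4.49^2/4) = 7.02 dB
Step 2: SE = SL - 2*TL + TS - NL + DI - DT = 229 - 2*85 + (7.02) - 61 + 31 - 12 = 24.02

24.02 dB


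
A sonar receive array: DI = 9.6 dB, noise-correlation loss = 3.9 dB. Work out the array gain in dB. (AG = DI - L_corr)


AG = DI - L_corr = 9.6 - 3.9 = 5.7

5.7 dB


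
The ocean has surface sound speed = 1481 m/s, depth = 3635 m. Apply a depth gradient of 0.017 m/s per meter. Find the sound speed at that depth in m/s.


c = 1481 + 0.017 * 3635 = 1542.795

1542.795 m/s


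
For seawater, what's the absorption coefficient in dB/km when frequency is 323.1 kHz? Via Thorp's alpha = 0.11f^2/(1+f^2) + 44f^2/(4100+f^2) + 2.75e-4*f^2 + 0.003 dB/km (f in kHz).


f^2 = 104393.61
alpha = 0.11*104393.61/(1+104393.61) + 44*104393.61/(4100+104393.61) + 2.75e-4*104393.61 + 0.003 = 71.158

71.158 dB/km


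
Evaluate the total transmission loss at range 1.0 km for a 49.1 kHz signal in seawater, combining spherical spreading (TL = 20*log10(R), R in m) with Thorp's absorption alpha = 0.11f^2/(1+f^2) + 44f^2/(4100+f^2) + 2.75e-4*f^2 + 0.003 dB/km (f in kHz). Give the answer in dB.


Step 1 (Thorp): alpha = 0.11*2410.81/(1+2410.81) + 44*2410.81/(4100+2410.81) + 2.75e-4*2410.81 + 0.003 = 17.0682 dB/km
Step 2: TL_spread = 20*log10(1000) = 60.0 dB
Step 3: TL_abs = alpha*R = 17.0682 * 1.0 = 17.07 dB
Step 4: TL_total = 60.0 + 17.07 = 77.07

77.07 dB


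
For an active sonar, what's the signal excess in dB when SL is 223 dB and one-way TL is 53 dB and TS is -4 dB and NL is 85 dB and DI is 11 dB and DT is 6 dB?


SE = SL - 2*TL + TS - NL + DI - DT = 223 - 2*53 + (-4) - 85 + 11 - 6 = 33

33 dB


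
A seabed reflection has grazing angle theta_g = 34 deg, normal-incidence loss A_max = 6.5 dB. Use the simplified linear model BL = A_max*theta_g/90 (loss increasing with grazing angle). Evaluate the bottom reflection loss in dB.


2.46 dB


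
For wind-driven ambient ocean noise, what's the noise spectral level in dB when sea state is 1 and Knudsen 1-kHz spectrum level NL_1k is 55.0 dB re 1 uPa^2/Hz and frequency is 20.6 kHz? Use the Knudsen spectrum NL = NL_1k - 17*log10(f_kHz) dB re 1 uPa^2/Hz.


NL = NL_1k - 17*log10(f_kHz) = 55.0 - 17*log10(20.6) = 55.0 - (22.34) = 32.66

32.66 dB


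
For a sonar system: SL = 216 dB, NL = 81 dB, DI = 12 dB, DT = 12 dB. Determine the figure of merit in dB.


135 dB


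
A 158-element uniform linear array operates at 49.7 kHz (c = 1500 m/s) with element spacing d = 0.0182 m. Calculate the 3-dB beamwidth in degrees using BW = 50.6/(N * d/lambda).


0.53 deg


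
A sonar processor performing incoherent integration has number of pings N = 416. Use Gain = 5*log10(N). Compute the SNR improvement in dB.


Gain = 5*log10(416) = 13.1

13.1 dB


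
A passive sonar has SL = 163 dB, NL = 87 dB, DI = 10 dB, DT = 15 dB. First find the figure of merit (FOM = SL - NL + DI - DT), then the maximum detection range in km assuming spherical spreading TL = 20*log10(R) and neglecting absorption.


Step 1: FOM = SL - NL + DI - DT = 163 - 87 + 10 - 15 = 71 dB
Step 2: at max range FOM = TL = 20*log10(R), so R = 10^(71/20) = 3548.13 m = 3.55 km

3.55 km


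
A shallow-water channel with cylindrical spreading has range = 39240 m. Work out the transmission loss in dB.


TL = 10*log10(39240) = 45.94

45.94 dB


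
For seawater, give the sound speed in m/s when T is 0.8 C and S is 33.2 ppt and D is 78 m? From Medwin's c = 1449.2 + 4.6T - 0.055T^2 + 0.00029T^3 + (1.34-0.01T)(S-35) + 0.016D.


c = 1449.2 + 4.6*0.8 - 0.055*0.8^2 + 0.00029*0.8^3 + (1.34 - 0.01*0.8)*(33.2 - 35) + 0.016*78 = 1451.7

1451.7 m/s


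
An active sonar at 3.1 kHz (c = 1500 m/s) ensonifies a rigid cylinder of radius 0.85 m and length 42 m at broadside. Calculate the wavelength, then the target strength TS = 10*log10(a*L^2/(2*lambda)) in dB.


Step 1: lambda = c/f = 1500/3100 = 0.48387 m
Step 2: TS = 10*log10(a*L^2/(2*lambda)) = 10*log10(0.85*42^2/(2*0.48387)) = 31.9

31.9 dB


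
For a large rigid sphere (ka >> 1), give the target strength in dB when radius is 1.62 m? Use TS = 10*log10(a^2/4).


TS = 10*log10(1.62^2 / 4) = 10*log10(0.6561) = -1.83

-1.83 dB


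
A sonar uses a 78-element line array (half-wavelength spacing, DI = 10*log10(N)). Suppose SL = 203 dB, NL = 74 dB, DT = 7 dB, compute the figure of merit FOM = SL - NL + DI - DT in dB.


140.92 dB


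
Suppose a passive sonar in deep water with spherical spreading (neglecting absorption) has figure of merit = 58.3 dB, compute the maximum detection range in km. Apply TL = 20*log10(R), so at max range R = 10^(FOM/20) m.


At max range FOM = TL, so 20*log10(R) = 58.3
R = 10^(58.3/20) = 822.24 m = 0.82 km

0.82 km


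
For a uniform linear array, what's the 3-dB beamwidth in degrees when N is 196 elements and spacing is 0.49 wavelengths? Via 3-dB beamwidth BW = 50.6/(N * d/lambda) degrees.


BW = 50.6 / (196 * 0.49) = 50.6 / 96.04 = 0.53

0.53 deg


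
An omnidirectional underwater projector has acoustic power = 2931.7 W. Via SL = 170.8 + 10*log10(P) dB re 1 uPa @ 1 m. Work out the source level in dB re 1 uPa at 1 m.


205.47 dB


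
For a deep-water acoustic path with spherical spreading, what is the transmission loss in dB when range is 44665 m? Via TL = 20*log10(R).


TL = 20*log10(44665) = 93.0

93.0 dB


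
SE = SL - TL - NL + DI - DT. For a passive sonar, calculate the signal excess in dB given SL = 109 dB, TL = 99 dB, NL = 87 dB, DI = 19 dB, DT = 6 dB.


-64 dB


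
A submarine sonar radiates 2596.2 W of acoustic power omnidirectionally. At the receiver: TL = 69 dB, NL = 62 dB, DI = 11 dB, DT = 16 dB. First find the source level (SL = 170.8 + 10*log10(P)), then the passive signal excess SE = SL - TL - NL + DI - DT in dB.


Step 1: SL = 170.8 + 10*log10(2596.2) = 204.94 dB
Step 2: SE = SL - TL - NL + DI - DT = 204.94 - 69 - 62 + 11 - 16 = 68.94

68.94 dB


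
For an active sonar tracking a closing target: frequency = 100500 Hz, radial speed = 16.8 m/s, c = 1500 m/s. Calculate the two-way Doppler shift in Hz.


fd = 2*f*v/c = 2 * 100500 * 16.8 / 1500 = 2251.2

2251.2 Hz


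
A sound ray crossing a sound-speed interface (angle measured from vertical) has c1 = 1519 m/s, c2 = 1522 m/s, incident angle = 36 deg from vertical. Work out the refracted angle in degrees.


sin(theta2) = (c2/c1)*sin(theta1) = (1522/1519)*sin(36 deg) = 0.58895
theta2 = arcsin(0.58895) = 36.08

36.08 deg


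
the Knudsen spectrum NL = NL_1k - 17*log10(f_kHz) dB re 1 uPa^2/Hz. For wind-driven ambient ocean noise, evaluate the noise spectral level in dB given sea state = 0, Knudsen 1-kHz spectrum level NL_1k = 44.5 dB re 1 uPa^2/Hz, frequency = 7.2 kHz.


29.93 dB


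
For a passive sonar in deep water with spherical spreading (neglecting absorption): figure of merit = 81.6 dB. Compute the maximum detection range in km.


At max range FOM = TL, so 20*log10(R) = 81.6
R = 10^(81.6/20) = 12022.64 m = 12.02 km

12.02 km


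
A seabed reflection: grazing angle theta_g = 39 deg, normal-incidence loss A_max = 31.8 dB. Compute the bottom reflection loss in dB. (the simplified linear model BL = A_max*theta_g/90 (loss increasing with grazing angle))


13.78 dB


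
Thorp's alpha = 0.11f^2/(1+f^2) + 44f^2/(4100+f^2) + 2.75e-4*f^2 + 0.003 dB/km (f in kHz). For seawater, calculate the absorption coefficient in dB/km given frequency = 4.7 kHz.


f^2 = 22.09
alpha = 0.11*22.09/(1+22.09) + 44*22.09/(4100+22.09) + 2.75e-4*22.09 + 0.003 = 0.35

0.35 dB/km


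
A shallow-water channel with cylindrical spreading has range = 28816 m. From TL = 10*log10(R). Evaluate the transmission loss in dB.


44.6 dB


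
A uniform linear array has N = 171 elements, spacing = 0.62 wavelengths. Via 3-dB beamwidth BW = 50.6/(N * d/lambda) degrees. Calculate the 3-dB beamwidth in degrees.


BW = 50.6 / (171 * 0.62) = 50.6 / 106.02 = 0.48

0.48 deg


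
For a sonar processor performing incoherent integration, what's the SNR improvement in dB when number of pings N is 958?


Gain = 5*log10(958) = 14.91

14.91 dB


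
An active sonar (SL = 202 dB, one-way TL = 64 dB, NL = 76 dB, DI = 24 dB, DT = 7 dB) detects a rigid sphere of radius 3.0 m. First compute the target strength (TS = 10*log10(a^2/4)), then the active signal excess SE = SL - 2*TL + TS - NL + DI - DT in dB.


Step 1: TS = 10*log10(3.0^2/4) = 3.52 dB
Step 2: SE = SL - 2*TL + TS - NL + DI - DT = 202 - 2*64 + (3.52) - 76 + 24 - 7 = 18.52

18.52 dB


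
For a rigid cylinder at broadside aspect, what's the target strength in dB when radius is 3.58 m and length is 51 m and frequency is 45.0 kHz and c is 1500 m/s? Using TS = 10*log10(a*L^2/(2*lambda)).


51.45 dB


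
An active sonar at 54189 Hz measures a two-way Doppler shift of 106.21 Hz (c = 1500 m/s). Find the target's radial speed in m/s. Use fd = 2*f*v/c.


From fd = 2*f*v/c, v = c*fd/(2*f) = 1500 * 106.21 / (2*54189) = 1.47

1.47 m/s


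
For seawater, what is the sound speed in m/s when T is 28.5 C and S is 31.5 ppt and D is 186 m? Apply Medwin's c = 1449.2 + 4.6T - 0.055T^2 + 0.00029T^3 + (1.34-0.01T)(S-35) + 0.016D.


1541.62 m/s


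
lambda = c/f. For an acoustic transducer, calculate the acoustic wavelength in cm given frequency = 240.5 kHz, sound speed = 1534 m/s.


lambda = c/f = 1534 / 240500 = 0.0064 m = 0.64 cm

0.64 cm


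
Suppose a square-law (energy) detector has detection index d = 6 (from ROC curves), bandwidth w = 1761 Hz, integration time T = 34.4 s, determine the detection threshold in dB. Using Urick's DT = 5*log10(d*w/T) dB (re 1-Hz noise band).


12.44 dB


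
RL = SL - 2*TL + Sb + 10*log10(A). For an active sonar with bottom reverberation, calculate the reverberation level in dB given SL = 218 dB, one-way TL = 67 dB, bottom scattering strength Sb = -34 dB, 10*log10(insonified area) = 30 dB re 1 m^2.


RL = SL - 2*TL + Sb + 10*log10(A) = 218 - 2*67 + (-34) + 30 = 80

80 dB


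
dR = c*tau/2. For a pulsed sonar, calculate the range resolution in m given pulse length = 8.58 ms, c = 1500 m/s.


6.435 m


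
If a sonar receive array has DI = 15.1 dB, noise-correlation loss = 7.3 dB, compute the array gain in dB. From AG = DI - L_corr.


AG = DI - L_corr = 15.1 - 7.3 = 7.8

7.8 dB


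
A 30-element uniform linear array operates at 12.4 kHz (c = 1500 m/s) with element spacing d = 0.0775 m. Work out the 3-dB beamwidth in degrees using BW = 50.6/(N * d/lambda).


Step 1: lambda = 1500/12400 = 0.12097 m
Step 2: d/lambda = 0.0775/0.12097 = 0.6407
Step 3: BW = 50.6/(N * d/lambda) = 50.6/(30 * 0.6407) = 2.63

2.63 deg


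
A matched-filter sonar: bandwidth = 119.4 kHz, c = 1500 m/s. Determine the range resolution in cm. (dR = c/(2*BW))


dR = c/(2*BW) = 1500 / (2 * 119.4e3) = 0.0063 m = 0.63 cm

0.63 cm


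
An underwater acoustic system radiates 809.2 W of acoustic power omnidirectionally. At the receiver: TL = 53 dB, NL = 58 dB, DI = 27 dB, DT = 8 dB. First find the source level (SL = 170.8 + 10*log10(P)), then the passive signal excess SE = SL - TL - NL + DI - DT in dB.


Step 1: SL = 170.8 + 10*log10(809.2) = 199.88 dB
Step 2: SE = SL - TL - NL + DI - DT = 199.88 - 53 - 58 + 27 - 8 = 107.88

107.88 dB


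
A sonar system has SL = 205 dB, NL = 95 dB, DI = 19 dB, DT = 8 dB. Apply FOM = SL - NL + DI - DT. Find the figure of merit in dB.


FOM = SL - NL + DI - DT = 205 - 95 + 19 - 8 = 121

121 dB


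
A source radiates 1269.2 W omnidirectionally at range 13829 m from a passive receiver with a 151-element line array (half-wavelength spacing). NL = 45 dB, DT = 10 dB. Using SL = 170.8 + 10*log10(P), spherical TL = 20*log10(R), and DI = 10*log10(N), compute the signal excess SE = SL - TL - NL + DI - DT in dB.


Step 1: SL = 170.8 + 10*log10(1269.2) = 201.84 dB
Step 2: TL = 20*log10(13829) = 82.82 dB
Step 3: DI = 10*log10(151) = 21.79 dB
Step 4: SE = SL - TL - NL + DI - DT = 201.84 - 82.82 - 45 + 21.79 - 10 = 85.81

85.81 dB


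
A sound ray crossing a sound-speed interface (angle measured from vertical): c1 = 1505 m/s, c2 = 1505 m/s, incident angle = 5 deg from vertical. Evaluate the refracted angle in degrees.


5.0 deg


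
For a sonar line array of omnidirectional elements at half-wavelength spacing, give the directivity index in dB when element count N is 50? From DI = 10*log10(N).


DI = 10*log10(50) = 16.99

16.99 dB


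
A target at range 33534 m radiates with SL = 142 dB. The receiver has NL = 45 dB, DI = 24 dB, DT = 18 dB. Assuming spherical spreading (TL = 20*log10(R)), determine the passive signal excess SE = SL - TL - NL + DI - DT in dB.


12.49 dB


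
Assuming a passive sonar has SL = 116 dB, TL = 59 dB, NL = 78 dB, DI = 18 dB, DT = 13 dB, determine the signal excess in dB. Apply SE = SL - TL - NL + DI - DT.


-16 dB


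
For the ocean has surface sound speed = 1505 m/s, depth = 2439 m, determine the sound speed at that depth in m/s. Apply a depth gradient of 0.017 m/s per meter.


1546.463 m/s


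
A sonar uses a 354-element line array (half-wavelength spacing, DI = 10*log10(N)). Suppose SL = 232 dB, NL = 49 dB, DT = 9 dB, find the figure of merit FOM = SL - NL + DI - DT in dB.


Step 1: DI = 10*log10(354) = 25.49 dB
Step 2: FOM = SL - NL + DI - DT = 232 - 49 + 25.49 - 9 = 199.49

199.49 dB


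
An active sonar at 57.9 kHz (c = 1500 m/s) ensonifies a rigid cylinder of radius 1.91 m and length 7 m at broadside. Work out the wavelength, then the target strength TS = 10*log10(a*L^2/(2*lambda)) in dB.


Step 1: lambda = c/f = 1500/57900 = 0.02591 m
Step 2: TS = 10*log10(a*L^2/(2*lambda)) = 10*log10(1.91*7^2/(2*0.02591)) = 32.57

32.57 dB


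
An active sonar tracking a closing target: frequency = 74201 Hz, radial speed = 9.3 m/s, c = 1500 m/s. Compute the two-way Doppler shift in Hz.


920.09 Hz


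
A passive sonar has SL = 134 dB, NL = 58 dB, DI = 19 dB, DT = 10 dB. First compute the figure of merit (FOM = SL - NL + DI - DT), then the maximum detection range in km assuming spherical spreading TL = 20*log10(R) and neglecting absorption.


Step 1: FOM = SL - NL + DI - DT = 134 - 58 + 19 - 10 = 85 dB
Step 2: at max range FOM = TL = 20*log10(R), so R = 10^(85/20) = 17782.79 m = 17.78 km

17.78 km


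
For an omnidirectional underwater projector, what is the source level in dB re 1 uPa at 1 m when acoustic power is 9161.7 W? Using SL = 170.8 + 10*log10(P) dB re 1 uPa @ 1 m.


210.42 dB


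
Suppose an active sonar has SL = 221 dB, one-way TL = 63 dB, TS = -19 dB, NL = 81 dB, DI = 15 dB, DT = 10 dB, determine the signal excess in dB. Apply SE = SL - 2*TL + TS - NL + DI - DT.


0 dB


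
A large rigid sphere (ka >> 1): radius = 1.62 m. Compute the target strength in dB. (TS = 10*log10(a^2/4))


TS = 10*log10(1.62^2 / 4) = 10*log10(0.6561) = -1.83

-1.83 dB


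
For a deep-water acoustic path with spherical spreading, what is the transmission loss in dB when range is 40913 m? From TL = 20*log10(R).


92.24 dB


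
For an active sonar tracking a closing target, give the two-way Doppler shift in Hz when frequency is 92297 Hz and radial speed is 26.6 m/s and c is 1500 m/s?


fd = 2*f*v/c = 2 * 92297 * 26.6 / 1500 = 3273.47

3273.47 Hz


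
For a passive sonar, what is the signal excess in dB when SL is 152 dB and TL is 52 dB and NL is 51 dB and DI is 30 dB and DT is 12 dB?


SE = SL - TL - NL + DI - DT = 152 - 52 - 51 + 30 - 12 = 67

67 dB


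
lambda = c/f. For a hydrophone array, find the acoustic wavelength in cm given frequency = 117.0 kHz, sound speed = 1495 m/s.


1.28 cm


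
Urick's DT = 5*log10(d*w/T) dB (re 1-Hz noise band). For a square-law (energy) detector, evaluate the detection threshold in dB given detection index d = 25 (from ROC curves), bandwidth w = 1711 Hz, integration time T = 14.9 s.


DT = 5*log10(d*w/T) = 5*log10(25 * 1711 / 14.9) = 5*log10(2870.81) = 17.29

17.29 dB


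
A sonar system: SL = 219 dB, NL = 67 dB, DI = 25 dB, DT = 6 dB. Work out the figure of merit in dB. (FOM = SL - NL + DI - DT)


171 dB


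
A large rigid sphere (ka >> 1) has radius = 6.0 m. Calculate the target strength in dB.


9.54 dB


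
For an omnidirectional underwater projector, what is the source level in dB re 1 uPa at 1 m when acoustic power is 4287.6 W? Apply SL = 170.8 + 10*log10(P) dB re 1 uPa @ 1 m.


SL = 170.8 + 10*log10(4287.6) = 170.8 + 36.32 = 207.12

207.12 dB


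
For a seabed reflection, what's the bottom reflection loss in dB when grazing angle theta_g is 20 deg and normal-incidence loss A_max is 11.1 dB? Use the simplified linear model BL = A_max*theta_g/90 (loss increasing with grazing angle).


BL = A_max * theta_g / 90 = 11.1 * 20 / 90 = 2.47

2.47 dB


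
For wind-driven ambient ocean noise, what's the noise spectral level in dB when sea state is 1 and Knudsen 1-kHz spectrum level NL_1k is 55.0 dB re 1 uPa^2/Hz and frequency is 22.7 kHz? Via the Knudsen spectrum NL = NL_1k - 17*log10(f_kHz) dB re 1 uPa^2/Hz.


31.95 dB


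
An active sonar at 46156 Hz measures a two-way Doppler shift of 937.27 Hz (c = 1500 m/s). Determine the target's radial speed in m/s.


From fd = 2*f*v/c, v = c*fd/(2*f) = 1500 * 937.27 / (2*46156) = 15.23

15.23 m/s


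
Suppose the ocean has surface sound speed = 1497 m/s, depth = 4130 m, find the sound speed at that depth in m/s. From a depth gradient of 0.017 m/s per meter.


1567.21 m/s


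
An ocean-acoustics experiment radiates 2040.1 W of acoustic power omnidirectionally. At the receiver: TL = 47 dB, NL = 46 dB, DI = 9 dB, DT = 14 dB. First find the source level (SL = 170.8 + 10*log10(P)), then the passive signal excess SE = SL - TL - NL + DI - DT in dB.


Step 1: SL = 170.8 + 10*log10(2040.1) = 203.9 dB
Step 2: SE = SL - TL - NL + DI - DT = 203.9 - 47 - 46 + 9 - 14 = 105.9

105.9 dB


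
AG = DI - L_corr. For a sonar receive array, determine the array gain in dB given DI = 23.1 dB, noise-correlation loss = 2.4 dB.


20.7 dB


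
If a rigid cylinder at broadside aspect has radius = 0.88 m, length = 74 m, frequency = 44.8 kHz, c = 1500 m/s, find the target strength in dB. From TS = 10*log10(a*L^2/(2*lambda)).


lambda = 1500/44800 = 0.03348 m
TS = 10*log10(0.88*74^2/(2*0.03348)) = 48.57

48.57 dB


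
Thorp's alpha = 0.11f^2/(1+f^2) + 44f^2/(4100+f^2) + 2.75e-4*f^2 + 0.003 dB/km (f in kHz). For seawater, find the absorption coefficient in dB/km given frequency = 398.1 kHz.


86.586 dB/km


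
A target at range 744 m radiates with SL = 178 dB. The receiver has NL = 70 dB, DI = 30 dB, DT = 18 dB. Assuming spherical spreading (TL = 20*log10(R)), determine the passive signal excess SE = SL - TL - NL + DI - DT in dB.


Step 1: TL = 20*log10(744) = 57.43 dB
Step 2: SE = 178 - 57.43 - 70 + 30 - 18 = 62.57

62.57 dB


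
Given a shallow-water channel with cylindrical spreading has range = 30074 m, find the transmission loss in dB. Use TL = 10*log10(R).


TL = 10*log10(30074) = 44.78

44.78 dB


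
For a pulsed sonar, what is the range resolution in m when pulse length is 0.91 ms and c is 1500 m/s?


0.6825 m


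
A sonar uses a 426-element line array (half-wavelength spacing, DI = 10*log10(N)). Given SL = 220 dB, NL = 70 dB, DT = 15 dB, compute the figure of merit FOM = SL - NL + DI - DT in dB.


Step 1: DI = 10*log10(426) = 26.29 dB
Step 2: FOM = SL - NL + DI - DT = 220 - 70 + 26.29 - 15 = 161.29

161.29 dB


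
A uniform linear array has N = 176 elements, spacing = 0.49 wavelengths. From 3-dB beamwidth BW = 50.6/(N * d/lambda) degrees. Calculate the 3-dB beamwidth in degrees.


BW = 50.6 / (176 * 0.49) = 50.6 / 86.24 = 0.59

0.59 deg


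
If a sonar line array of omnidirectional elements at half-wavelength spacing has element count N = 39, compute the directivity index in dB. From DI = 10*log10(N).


DI = 10*log10(39) = 15.91

15.91 dB


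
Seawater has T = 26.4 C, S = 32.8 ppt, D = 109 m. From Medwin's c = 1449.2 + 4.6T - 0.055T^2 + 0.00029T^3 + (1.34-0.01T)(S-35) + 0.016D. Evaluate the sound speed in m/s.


1537.02 m/s


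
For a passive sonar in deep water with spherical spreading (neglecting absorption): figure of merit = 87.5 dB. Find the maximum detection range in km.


At max range FOM = TL, so 20*log10(R) = 87.5
R = 10^(87.5/20) = 23713.74 m = 23.71 km

23.71 km


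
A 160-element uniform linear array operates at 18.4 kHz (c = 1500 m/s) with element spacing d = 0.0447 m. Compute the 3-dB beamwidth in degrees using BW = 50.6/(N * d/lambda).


Step 1: lambda = 1500/18400 = 0.08152 m
Step 2: d/lambda = 0.0447/0.08152 = 0.5483
Step 3: BW = 50.6/(N * d/lambda) = 50.6/(160 * 0.5483) = 0.58

0.58 deg


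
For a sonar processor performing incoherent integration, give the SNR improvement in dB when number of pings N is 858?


14.67 dB


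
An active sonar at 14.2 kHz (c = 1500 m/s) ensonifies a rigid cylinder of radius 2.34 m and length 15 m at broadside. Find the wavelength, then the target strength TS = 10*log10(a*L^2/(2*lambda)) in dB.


Step 1: lambda = c/f = 1500/14200 = 0.10563 m
Step 2: TS = 10*log10(a*L^2/(2*lambda)) = 10*log10(2.34*15^2/(2*0.10563)) = 33.97

33.97 dB


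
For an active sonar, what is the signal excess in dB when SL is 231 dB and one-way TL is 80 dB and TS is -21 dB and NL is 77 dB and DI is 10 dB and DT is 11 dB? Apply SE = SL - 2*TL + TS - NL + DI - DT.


SE = SL - 2*TL + TS - NL + DI - DT = 231 - 2*80 + (-21) - 77 + 10 - 11 = -28

-28 dB


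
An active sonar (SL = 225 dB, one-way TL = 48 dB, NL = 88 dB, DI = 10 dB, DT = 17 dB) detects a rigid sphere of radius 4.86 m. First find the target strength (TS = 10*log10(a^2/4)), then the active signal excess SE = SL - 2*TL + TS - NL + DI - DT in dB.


Step 1: TS = 10*log10(4.86^2/4) = 7.71 dB
Step 2: SE = SL - 2*TL + TS - NL + DI - DT = 225 - 2*48 + (7.71) - 88 + 10 - 17 = 41.71

41.71 dB


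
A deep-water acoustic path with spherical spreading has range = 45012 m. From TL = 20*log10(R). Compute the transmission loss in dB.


TL = 20*log10(45012) = 93.07

93.07 dB


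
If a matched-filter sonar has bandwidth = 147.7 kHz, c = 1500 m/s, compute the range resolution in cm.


0.51 cm


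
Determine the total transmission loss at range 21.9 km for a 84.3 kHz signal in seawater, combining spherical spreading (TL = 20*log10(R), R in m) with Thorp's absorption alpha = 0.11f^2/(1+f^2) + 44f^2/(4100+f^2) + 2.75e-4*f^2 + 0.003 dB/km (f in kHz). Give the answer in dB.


Step 1 (Thorp): alpha = 0.11*7106.49/(1+7106.49) + 44*7106.49/(4100+7106.49) + 2.75e-4*7106.49 + 0.003 = 29.9695 dB/km
Step 2: TL_spread = 20*log10(21900) = 86.81 dB
Step 3: TL_abs = alpha*R = 29.9695 * 21.9 = 656.33 dB
Step 4: TL_total = 86.81 + 656.33 = 743.14

743.14 dB


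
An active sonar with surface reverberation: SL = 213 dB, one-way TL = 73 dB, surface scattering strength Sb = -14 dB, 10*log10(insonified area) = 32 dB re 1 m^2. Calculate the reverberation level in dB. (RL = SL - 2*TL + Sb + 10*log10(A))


85 dB


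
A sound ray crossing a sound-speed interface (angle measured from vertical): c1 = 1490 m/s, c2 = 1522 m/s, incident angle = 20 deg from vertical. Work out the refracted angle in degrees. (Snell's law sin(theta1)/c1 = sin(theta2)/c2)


sin(theta2) = (c2/c1)*sin(theta1) = (1522/1490)*sin(20 deg) = 0.34937
theta2 = arcsin(0.34937) = 20.45

20.45 deg


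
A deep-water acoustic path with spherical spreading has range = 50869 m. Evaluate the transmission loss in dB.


TL = 20*log10(50869) = 94.13

94.13 dB


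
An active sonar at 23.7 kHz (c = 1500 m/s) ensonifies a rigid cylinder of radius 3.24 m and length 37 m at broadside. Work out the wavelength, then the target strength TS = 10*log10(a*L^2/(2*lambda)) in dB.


Step 1: lambda = c/f = 1500/23700 = 0.06329 m
Step 2: TS = 10*log10(a*L^2/(2*lambda)) = 10*log10(3.24*37^2/(2*0.06329)) = 45.45

45.45 dB


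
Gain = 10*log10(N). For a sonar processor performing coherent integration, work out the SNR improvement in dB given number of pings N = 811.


29.09 dB


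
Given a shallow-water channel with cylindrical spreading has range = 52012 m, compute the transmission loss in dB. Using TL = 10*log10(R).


TL = 10*log10(52012) = 47.16

47.16 dB


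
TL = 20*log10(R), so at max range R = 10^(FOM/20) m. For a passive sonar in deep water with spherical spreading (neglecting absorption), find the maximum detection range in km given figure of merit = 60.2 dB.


1.02 km


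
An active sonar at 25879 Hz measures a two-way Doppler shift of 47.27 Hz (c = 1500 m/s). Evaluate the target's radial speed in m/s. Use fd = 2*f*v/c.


From fd = 2*f*v/c, v = c*fd/(2*f) = 1500 * 47.27 / (2*25879) = 1.37

1.37 m/s


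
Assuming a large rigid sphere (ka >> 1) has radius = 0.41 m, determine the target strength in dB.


TS = 10*log10(0.41^2 / 4) = 10*log10(0.042025) = -13.76

-13.76 dB


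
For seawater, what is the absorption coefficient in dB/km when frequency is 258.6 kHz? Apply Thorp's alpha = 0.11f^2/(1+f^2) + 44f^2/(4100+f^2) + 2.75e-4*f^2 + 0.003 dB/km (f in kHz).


f^2 = 66873.96
alpha = 0.11*66873.96/(1+66873.96) + 44*66873.96/(4100+66873.96) + 2.75e-4*66873.96 + 0.003 = 59.962

59.962 dB/km


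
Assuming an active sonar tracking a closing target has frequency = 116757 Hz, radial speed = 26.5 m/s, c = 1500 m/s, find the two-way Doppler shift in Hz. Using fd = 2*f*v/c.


4125.41 Hz


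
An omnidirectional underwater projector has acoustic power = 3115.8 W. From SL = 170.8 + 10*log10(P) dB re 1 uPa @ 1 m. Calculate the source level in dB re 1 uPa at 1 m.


SL = 170.8 + 10*log10(3115.8) = 170.8 + 34.94 = 205.74

205.74 dB


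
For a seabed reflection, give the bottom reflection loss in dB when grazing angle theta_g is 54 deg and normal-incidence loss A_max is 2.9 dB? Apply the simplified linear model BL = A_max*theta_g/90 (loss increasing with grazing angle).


1.74 dB


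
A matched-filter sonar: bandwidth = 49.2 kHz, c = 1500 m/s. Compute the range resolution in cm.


dR = c/(2*BW) = 1500 / (2 * 49.2e3) = 0.0152 m = 1.52 cm

1.52 cm


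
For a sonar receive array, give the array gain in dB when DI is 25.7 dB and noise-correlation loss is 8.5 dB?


AG = DI - L_corr = 25.7 - 8.5 = 17.2

17.2 dB


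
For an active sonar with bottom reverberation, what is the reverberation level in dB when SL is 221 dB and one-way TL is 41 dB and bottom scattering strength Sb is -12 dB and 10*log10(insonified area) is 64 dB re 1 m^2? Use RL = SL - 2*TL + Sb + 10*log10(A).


RL = SL - 2*TL + Sb + 10*log10(A) = 221 - 2*41 + (-12) + 64 = 191

191 dB


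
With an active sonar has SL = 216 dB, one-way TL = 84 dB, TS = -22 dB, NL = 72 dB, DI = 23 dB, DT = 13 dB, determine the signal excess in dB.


SE = SL - 2*TL + TS - NL + DI - DT = 216 - 2*84 + (-22) - 72 + 23 - 13 = -36

-36 dB


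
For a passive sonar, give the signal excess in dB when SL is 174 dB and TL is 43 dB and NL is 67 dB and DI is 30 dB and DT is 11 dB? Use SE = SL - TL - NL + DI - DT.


SE = SL - TL - NL + DI - DT = 174 - 43 - 67 + 30 - 11 = 83

83 dB


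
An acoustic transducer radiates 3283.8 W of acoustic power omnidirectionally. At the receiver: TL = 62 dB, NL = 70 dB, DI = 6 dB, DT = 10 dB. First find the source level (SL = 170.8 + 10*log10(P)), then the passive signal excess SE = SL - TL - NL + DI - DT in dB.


Step 1: SL = 170.8 + 10*log10(3283.8) = 205.96 dB
Step 2: SE = SL - TL - NL + DI - DT = 205.96 - 62 - 70 + 6 - 10 = 69.96

69.96 dB


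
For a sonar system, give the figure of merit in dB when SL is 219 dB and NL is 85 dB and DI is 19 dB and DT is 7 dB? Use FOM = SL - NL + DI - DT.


FOM = SL - NL + DI - DT = 219 - 85 + 19 - 7 = 146

146 dB


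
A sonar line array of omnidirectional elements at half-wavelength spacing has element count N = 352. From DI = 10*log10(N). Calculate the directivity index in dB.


25.47 dB


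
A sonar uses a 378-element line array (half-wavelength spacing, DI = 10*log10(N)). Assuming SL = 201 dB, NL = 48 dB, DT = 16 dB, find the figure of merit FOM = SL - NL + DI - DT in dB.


162.77 dB


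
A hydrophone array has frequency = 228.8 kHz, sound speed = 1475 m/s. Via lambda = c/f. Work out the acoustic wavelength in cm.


lambda = c/f = 1475 / 228800 = 0.0064 m = 0.64 cm

0.64 cm


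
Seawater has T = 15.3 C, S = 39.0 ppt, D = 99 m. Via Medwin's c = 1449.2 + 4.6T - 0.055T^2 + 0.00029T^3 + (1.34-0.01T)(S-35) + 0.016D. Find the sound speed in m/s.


c = 1449.2 + 4.6*15.3 - 0.055*15.3^2 + 0.00029*15.3^3 + (1.34 - 0.01*15.3)*(39.0 - 35) + 0.016*99 = 1514.08

1514.08 m/s


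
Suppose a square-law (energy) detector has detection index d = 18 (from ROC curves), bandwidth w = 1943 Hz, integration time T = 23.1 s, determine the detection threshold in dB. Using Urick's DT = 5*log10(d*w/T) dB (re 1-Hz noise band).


DT = 5*log10(d*w/T) = 5*log10(18 * 1943 / 23.1) = 5*log10(1514.03) = 15.9

15.9 dB


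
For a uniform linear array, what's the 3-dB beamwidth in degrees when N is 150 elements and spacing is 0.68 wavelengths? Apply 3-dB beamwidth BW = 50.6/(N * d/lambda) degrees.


BW = 50.6 / (150 * 0.68) = 50.6 / 102.0 = 0.5

0.5 deg


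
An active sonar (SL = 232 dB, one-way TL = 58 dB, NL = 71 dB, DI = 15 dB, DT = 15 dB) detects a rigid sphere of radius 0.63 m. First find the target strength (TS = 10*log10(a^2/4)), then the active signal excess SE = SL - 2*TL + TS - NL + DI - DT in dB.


Step 1: TS = 10*log10(0.63^2/4) = -10.03 dB
Step 2: SE = SL - 2*TL + TS - NL + DI - DT = 232 - 2*58 + (-10.03) - 71 + 15 - 15 = 34.97

34.97 dB


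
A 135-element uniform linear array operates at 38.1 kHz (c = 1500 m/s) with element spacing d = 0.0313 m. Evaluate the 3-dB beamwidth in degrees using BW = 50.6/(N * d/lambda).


Step 1: lambda = 1500/38100 = 0.03937 m
Step 2: d/lambda = 0.0313/0.03937 = 0.795
Step 3: BW = 50.6/(N * d/lambda) = 50.6/(135 * 0.795) = 0.47

0.47 deg


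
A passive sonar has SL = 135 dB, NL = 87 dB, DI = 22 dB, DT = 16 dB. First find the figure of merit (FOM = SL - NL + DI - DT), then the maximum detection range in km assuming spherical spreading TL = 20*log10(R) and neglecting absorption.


Step 1: FOM = SL - NL + DI - DT = 135 - 87 + 22 - 16 = 54 dB
Step 2: at max range FOM = TL = 20*log10(R), so R = 10^(54/20) = 501.19 m = 0.5 km

0.5 km


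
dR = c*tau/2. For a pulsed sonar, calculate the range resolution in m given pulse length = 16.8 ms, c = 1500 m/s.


dR = c*tau/2 = 1500 * 16.8e-3 / 2 = 12.6

12.6 m


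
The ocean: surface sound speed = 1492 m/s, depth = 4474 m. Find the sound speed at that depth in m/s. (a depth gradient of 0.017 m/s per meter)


c = 1492 + 0.017 * 4474 = 1568.058

1568.058 m/s


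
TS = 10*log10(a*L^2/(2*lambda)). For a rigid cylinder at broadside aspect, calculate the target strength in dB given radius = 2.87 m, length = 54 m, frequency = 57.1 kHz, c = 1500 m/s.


lambda = 1500/57100 = 0.02627 m
TS = 10*log10(2.87*54^2/(2*0.02627)) = 52.02

52.02 dB


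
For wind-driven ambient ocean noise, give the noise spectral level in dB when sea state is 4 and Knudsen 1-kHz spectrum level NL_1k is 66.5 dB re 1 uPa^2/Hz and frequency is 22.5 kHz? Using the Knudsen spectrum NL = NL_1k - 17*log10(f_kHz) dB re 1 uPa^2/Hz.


NL = NL_1k - 17*log10(f_kHz) = 66.5 - 17*log10(22.5) = 66.5 - (22.99) = 43.51

43.51 dB


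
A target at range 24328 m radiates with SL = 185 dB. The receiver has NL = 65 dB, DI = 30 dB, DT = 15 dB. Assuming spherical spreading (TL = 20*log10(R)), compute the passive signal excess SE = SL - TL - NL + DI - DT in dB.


Step 1: TL = 20*log10(24328) = 87.72 dB
Step 2: SE = 185 - 87.72 - 65 + 30 - 15 = 47.28

47.28 dB


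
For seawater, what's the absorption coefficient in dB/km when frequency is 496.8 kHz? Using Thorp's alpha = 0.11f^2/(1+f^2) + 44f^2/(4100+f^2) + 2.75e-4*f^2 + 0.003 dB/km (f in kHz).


f^2 = 246810.24
alpha = 0.11*246810.24/(1+246810.24) + 44*246810.24/(4100+246810.24) + 2.75e-4*246810.24 + 0.003 = 111.267

111.267 dB/km


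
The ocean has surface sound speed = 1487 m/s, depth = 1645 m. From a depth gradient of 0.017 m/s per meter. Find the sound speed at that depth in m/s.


1514.965 m/s


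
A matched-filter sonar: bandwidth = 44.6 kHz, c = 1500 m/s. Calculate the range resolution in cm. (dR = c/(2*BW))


dR = c/(2*BW) = 1500 / (2 * 44.6e3) = 0.0168 m = 1.68 cm

1.68 cm


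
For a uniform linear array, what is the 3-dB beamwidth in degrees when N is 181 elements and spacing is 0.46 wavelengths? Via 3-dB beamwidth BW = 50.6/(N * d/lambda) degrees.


BW = 50.6 / (181 * 0.46) = 50.6 / 83.26 = 0.61

0.61 deg


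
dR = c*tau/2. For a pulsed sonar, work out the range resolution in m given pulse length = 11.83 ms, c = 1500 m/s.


dR = c*tau/2 = 1500 * 11.83e-3 / 2 = 8.8725

8.8725 m


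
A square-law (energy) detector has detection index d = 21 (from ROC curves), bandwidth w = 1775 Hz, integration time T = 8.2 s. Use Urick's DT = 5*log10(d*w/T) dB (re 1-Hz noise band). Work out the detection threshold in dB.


DT = 5*log10(d*w/T) = 5*log10(21 * 1775 / 8.2) = 5*log10(4545.73) = 18.29

18.29 dB


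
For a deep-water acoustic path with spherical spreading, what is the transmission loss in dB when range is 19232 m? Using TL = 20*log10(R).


85.68 dB


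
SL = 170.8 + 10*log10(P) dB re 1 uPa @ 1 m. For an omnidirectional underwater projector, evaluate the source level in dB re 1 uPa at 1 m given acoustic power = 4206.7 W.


207.04 dB


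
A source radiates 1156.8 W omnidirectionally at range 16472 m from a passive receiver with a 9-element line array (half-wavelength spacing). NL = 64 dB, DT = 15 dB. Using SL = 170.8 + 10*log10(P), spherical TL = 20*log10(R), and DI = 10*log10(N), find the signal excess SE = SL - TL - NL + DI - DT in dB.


47.64 dB


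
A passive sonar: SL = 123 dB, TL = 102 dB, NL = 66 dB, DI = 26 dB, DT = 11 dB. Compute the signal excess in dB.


SE = SL - TL - NL + DI - DT = 123 - 102 - 66 + 26 - 11 = -30

-30 dB


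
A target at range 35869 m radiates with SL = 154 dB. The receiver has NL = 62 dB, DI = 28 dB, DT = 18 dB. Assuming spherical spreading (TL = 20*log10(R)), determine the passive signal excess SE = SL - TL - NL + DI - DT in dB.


Step 1: TL = 20*log10(35869) = 91.09 dB
Step 2: SE = 154 - 91.09 - 62 + 28 - 18 = 10.91

10.91 dB
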